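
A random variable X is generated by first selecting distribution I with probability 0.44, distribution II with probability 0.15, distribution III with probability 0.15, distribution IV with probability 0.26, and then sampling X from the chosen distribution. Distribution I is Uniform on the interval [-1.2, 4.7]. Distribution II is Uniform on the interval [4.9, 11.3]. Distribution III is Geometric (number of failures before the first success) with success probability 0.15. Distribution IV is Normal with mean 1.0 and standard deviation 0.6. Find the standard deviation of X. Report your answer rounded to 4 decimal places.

3.7730

Per component, I: μ=1.75, E[X²]=5.96333; II: μ=8.1, E[X²]=69.0233; III: μ=5.66667, E[X²]=69.8889; IV: μ=1, E[X²]=1.36.
E[X] = 0.44·1.75 + 0.15·8.1 + 0.15·5.66667 + 0.26·1 = 3.095.
E[X²] = 0.44·5.96333 + 0.15·69.0233 + 0.15·69.8889 + 0.26·1.36 = 23.8143.
Var(X) = E[X²] − (E[X])² = 23.8143 − 9.57903 = 14.2353.
SD(X) = √14.2353 = 3.77297.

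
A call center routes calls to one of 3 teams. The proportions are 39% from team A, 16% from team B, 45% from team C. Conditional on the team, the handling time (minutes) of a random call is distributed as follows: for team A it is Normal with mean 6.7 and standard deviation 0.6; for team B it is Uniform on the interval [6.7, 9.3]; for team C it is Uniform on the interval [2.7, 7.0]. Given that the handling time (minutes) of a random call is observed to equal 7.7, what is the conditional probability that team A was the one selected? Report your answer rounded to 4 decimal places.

0.5124

Likelihoods f(7.7 | ·): A: 0.165795; B: 0.384615; C: 0.
Posterior ∝ prior × likelihood. Numerator for A: 0.39·0.165795 = 0.0646601.
Normalizing constant: 0.39·0.165795 + 0.16·0.384615 + 0.45·0 = 0.126199.
P(A | observation) = 0.0646601 / 0.126199 = 0.512368.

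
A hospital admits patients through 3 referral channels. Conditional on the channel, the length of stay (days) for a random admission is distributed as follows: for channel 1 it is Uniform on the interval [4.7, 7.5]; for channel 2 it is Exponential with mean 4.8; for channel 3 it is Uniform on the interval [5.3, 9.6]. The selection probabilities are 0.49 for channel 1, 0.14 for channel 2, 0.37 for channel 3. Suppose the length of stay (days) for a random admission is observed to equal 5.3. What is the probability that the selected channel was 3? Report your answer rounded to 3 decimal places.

Likelihoods f(5.3 | ·): 1: 0.357143; 2: 0.0690598; 3: 0.232558.
Posterior ∝ prior × likelihood. Numerator for 3: 0.37·0.232558 = 0.0860465.
Normalizing constant: 0.49·0.357143 + 0.14·0.0690598 + 0.37·0.232558 = 0.270715.
P(3 | observation) = 0.0860465 / 0.270715 = 0.317849.

0.318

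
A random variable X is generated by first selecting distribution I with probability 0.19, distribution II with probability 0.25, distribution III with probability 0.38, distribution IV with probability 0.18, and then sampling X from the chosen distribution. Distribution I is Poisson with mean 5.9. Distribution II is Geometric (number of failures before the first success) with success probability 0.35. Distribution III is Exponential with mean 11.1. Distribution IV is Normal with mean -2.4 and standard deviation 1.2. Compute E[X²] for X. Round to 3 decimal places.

104.859

For each component E[X²] = Var + (mean)², giving I: 40.71; II: 8.7551; III: 246.42; IV: 7.2.
Overall E[X²] = 0.19·40.71 + 0.25·8.7551 + 0.38·246.42 + 0.18·7.2 = 104.859.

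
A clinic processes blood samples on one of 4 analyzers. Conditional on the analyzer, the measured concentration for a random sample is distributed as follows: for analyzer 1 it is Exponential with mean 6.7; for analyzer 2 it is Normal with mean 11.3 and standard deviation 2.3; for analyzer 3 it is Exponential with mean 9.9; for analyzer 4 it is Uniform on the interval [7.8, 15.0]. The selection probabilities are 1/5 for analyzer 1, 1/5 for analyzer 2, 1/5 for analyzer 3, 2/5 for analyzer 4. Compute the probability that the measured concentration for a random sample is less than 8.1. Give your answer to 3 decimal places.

Conditional on each analyzer, P(X < 8.1): 1: 0.701491; 2: 0.0820666; 3: 0.558767; 4: 0.0416667.
By total probability, P(X < 8.1) = 0.2·0.701491 + 0.2·0.0820666 + 0.2·0.558767 + 0.4·0.0416667 = 0.285132.

0.285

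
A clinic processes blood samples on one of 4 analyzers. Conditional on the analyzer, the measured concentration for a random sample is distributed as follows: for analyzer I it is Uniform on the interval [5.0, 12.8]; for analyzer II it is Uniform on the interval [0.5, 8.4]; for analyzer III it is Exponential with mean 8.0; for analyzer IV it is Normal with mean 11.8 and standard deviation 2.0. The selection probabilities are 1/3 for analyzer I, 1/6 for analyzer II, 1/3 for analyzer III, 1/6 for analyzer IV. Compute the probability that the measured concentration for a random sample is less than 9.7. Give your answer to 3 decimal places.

0.626

Conditional on each analyzer, P(X < 9.7): I: 0.602564; II: 1; III: 0.702547; IV: 0.146859.
By total probability, P(X < 9.7) = 0.333333·0.602564 + 0.166667·1 + 0.333333·0.702547 + 0.166667·0.146859 = 0.62618.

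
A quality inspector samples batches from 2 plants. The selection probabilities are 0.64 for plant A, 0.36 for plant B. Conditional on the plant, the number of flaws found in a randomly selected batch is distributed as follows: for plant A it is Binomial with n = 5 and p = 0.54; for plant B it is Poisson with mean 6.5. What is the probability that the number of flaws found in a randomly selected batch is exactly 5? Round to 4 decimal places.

0.0817

Conditional on each plant, P(X = 5): A: 0.0459165; B: 0.145369.
By total probability, P(X = 5) = 0.64·0.0459165 + 0.36·0.145369 = 0.0817194.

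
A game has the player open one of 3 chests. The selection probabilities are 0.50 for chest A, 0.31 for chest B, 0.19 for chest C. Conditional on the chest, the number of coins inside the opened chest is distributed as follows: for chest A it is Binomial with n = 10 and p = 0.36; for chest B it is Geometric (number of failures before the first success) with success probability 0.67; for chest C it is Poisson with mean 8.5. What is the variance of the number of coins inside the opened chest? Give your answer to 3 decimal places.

10.549

Per component, A: μ=3.6, E[X²]=15.264; B: μ=0.492537, E[X²]=0.977723; C: μ=8.5, E[X²]=80.75.
E[X] = 0.5·3.6 + 0.31·0.492537 + 0.19·8.5 = 3.56769.
E[X²] = 0.5·15.264 + 0.31·0.977723 + 0.19·80.75 = 23.2776.
Var(X) = E[X²] − (E[X])² = 23.2776 − 12.7284 = 10.5492.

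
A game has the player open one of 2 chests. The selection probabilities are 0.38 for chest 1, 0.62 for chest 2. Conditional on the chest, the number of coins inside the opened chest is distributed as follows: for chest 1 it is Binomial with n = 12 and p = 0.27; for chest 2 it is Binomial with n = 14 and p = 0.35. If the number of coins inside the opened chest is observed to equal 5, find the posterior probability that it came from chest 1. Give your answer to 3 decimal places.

0.261

Likelihoods P(X=5 | ·): 1: 0.125546; 2: 0.217783.
Posterior ∝ prior × likelihood. Numerator for 1: 0.38·0.125546 = 0.0477076.
Normalizing constant: 0.38·0.125546 + 0.62·0.217783 = 0.182733.
P(1 | observation) = 0.0477076 / 0.182733 = 0.261078.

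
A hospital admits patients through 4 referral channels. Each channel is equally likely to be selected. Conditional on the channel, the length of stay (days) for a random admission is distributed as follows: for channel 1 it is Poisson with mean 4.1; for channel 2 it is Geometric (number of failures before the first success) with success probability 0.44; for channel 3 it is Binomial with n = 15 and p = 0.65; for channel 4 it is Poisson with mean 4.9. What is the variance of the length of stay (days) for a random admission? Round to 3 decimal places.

13.145

Per component, 1: μ=4.1, E[X²]=20.91; 2: μ=1.27273, E[X²]=4.5124; 3: μ=9.75, E[X²]=98.475; 4: μ=4.9, E[X²]=28.91.
E[X] = 0.25·4.1 + 0.25·1.27273 + 0.25·9.75 + 0.25·4.9 = 5.00568.
E[X²] = 0.25·20.91 + 0.25·4.5124 + 0.25·98.475 + 0.25·28.91 = 38.2018.
Var(X) = E[X²] − (E[X])² = 38.2018 − 25.0569 = 13.145.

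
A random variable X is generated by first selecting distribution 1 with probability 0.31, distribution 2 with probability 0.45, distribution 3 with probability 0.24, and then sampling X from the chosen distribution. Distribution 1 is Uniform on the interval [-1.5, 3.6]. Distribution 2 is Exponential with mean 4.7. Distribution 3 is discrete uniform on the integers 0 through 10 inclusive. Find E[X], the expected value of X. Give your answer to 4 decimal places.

3.6405

Component means — 1: 1.05; 2: 4.7; 3: 5.
E[X] = 0.31·1.05 + 0.45·4.7 + 0.24·5 = 3.6405.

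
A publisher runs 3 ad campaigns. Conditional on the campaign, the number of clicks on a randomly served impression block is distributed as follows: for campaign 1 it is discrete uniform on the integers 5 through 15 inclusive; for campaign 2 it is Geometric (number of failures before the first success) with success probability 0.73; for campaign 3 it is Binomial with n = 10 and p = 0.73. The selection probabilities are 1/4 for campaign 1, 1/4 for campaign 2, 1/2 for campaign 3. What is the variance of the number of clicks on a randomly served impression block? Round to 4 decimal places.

16.3230

Per component, 1: μ=10, E[X²]=110; 2: μ=0.369863, E[X²]=0.64346; 3: μ=7.3, E[X²]=55.261.
E[X] = 0.25·10 + 0.25·0.369863 + 0.5·7.3 = 6.24247.
E[X²] = 0.25·110 + 0.25·0.64346 + 0.5·55.261 = 55.2914.
Var(X) = E[X²] − (E[X])² = 55.2914 − 38.9684 = 16.323.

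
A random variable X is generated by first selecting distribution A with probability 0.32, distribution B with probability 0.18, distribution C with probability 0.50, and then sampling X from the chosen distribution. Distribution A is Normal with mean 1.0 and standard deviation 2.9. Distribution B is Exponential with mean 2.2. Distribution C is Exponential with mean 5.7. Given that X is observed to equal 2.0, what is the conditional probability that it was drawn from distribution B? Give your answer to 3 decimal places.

0.242

Likelihoods f(2.0 | ·): A: 0.129626; B: 0.183132; C: 0.123521.
Posterior ∝ prior × likelihood. Numerator for B: 0.18·0.183132 = 0.0329638.
Normalizing constant: 0.32·0.129626 + 0.18·0.183132 + 0.5·0.123521 = 0.136205.
P(B | observation) = 0.0329638 / 0.136205 = 0.242016.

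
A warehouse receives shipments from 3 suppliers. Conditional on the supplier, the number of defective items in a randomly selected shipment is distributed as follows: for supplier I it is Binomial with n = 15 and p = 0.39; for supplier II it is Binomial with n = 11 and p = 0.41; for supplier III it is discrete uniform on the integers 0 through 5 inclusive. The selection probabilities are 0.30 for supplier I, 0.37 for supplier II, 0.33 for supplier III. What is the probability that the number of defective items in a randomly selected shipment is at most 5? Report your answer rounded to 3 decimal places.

Conditional on each supplier, P(X ≤ 5): I: 0.434566; II: 0.730976; III: 1.
By total probability, P(X ≤ 5) = 0.3·0.434566 + 0.37·0.730976 + 0.33·1 = 0.730831.

0.731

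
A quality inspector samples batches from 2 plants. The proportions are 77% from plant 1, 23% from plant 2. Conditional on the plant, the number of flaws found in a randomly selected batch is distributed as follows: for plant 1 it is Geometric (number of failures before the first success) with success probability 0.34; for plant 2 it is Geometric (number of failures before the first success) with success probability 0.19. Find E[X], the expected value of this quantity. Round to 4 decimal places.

2.4752

Component means — 1: 1.94118; 2: 4.26316.
E[X] = 0.77·1.94118 + 0.23·4.26316 = 2.47523.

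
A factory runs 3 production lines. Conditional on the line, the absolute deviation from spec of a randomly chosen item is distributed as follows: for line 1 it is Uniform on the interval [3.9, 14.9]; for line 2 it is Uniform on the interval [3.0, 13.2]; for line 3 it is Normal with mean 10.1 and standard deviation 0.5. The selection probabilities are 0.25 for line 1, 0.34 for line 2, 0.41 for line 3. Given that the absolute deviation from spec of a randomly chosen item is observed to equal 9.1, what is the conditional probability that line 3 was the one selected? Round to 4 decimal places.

Likelihoods f(9.1 | ·): 1: 0.0909091; 2: 0.0980392; 3: 0.107982.
Posterior ∝ prior × likelihood. Numerator for 3: 0.41·0.107982 = 0.0442726.
Normalizing constant: 0.25·0.0909091 + 0.34·0.0980392 + 0.41·0.107982 = 0.100333.
P(3 | observation) = 0.0442726 / 0.100333 = 0.441256.

0.4413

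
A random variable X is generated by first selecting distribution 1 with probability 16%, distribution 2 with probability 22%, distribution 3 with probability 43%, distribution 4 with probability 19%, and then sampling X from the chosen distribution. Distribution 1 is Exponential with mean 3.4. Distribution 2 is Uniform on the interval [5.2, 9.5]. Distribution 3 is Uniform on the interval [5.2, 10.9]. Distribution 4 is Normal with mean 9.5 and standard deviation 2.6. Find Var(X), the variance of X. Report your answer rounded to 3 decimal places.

8.217

Per component, 1: μ=3.4, E[X²]=23.12; 2: μ=7.35, E[X²]=55.5633; 3: μ=8.05, E[X²]=67.51; 4: μ=9.5, E[X²]=97.01.
E[X] = 0.16·3.4 + 0.22·7.35 + 0.43·8.05 + 0.19·9.5 = 7.4275.
E[X²] = 0.16·23.12 + 0.22·55.5633 + 0.43·67.51 + 0.19·97.01 = 63.3843.
Var(X) = E[X²] − (E[X])² = 63.3843 − 55.1678 = 8.21658.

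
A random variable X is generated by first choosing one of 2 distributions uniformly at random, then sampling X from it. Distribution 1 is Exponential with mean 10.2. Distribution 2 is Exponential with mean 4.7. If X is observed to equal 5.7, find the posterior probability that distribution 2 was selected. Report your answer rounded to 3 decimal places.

Likelihoods f(5.7 | ·): 1: 0.0560668; 2: 0.063271.
Posterior ∝ prior × likelihood. Numerator for 2: 0.5·0.063271 = 0.0316355.
Normalizing constant: 0.5·0.0560668 + 0.5·0.063271 = 0.0596689.
P(2 | observation) = 0.0316355 / 0.0596689 = 0.530184.

0.530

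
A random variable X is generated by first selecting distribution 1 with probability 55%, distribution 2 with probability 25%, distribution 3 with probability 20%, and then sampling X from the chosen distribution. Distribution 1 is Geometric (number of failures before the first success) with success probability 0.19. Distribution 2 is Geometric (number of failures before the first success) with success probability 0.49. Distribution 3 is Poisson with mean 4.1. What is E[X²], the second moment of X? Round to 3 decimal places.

27.321

For each component E[X²] = Var + (mean)², giving 1: 40.6122; 2: 3.20741; 3: 20.91.
Overall E[X²] = 0.55·40.6122 + 0.25·3.20741 + 0.2·20.91 = 27.3206.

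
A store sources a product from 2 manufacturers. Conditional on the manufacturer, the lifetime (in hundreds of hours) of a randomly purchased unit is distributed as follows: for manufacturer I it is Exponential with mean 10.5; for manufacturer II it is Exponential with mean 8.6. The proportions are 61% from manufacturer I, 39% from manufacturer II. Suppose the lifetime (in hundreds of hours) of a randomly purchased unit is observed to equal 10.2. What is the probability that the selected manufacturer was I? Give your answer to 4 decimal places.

Likelihoods f(10.2 | ·): I: 0.0360516; II: 0.0355147.
Posterior ∝ prior × likelihood. Numerator for I: 0.61·0.0360516 = 0.0219915.
Normalizing constant: 0.61·0.0360516 + 0.39·0.0355147 = 0.0358422.
P(I | observation) = 0.0219915 / 0.0358422 = 0.613564.

0.6136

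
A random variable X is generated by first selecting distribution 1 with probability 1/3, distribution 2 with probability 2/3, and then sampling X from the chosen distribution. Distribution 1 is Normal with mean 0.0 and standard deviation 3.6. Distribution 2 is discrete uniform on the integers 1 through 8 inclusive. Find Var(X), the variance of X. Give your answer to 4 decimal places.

12.3200

Per component, 1: μ=0, E[X²]=12.96; 2: μ=4.5, E[X²]=25.5.
E[X] = 0.333333·0 + 0.666667·4.5 = 3.
E[X²] = 0.333333·12.96 + 0.666667·25.5 = 21.32.
Var(X) = E[X²] − (E[X])² = 21.32 − 9 = 12.32.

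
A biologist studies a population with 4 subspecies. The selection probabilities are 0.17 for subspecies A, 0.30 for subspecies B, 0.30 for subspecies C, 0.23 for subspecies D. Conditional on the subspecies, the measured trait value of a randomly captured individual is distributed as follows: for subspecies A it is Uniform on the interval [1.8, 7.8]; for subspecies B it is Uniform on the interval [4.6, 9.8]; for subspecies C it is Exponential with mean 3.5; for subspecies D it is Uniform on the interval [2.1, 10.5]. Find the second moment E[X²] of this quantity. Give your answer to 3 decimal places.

38.486

For each component E[X²] = Var + (mean)², giving A: 26.04; B: 54.0933; C: 24.5; D: 45.57.
Overall E[X²] = 0.17·26.04 + 0.3·54.0933 + 0.3·24.5 + 0.23·45.57 = 38.4859.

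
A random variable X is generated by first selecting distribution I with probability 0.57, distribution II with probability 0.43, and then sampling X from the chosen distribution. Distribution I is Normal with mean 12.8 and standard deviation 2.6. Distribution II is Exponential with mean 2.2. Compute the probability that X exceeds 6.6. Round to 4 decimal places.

Conditional on each component, P(X > 6.6): I: 0.991452; II: 0.0497871.
By total probability, P(X > 6.6) = 0.57·0.991452 + 0.43·0.0497871 = 0.586536.

0.5865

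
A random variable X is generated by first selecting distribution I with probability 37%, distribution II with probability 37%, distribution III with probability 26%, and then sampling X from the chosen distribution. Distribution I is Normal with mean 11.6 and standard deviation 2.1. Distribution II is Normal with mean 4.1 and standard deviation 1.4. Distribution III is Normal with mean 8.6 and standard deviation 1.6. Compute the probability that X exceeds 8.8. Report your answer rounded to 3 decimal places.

0.453

Conditional on each component, P(X > 8.8): I: 0.908789; II: 0.000393762; III: 0.450262.
By total probability, P(X > 8.8) = 0.37·0.908789 + 0.37·0.000393762 + 0.26·0.450262 = 0.453466.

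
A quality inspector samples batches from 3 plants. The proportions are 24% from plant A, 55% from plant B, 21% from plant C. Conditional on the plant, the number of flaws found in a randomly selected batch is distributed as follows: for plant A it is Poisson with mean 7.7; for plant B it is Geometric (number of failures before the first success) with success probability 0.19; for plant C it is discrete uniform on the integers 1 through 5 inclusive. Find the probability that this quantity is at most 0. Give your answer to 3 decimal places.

0.105

Conditional on each plant, P(X ≤ 0): A: 0.000452827; B: 0.19; C: 0.
By total probability, P(X ≤ 0) = 0.24·0.000452827 + 0.55·0.19 + 0.21·0 = 0.104609.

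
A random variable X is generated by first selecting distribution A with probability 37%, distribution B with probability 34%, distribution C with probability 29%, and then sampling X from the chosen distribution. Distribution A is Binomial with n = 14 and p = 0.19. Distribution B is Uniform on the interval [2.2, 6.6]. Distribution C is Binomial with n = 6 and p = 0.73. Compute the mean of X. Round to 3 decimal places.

3.750

Component means — A: 2.66; B: 4.4; C: 4.38.
E[X] = 0.37·2.66 + 0.34·4.4 + 0.29·4.38 = 3.7504.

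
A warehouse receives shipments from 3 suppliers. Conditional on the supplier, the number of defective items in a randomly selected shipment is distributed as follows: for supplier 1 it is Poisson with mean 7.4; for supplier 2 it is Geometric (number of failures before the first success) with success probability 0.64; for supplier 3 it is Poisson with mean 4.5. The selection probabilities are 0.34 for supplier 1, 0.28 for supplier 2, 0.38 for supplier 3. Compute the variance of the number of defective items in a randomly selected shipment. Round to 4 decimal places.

11.6590

Per component, 1: μ=7.4, E[X²]=62.16; 2: μ=0.5625, E[X²]=1.19531; 3: μ=4.5, E[X²]=24.75.
E[X] = 0.34·7.4 + 0.28·0.5625 + 0.38·4.5 = 4.3835.
E[X²] = 0.34·62.16 + 0.28·1.19531 + 0.38·24.75 = 30.8741.
Var(X) = E[X²] − (E[X])² = 30.8741 − 19.2151 = 11.659.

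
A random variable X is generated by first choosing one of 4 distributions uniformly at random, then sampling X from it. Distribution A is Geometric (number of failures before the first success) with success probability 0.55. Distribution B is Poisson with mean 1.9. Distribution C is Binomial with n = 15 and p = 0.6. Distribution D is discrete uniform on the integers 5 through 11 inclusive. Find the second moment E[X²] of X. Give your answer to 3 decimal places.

40.067

For each component E[X²] = Var + (mean)², giving A: 2.15702; B: 5.51; C: 84.6; D: 68.
Overall E[X²] = 0.25·2.15702 + 0.25·5.51 + 0.25·84.6 + 0.25·68 = 40.0668.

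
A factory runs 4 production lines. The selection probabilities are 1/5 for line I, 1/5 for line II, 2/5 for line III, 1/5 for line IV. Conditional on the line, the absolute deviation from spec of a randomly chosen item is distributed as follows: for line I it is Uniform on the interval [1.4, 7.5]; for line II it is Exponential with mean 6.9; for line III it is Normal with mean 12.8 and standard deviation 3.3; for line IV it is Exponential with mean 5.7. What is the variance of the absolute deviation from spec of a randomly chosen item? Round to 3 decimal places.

33.752

Per component, I: μ=4.45, E[X²]=22.9033; II: μ=6.9, E[X²]=95.22; III: μ=12.8, E[X²]=174.73; IV: μ=5.7, E[X²]=64.98.
E[X] = 0.2·4.45 + 0.2·6.9 + 0.4·12.8 + 0.2·5.7 = 8.53.
E[X²] = 0.2·22.9033 + 0.2·95.22 + 0.4·174.73 + 0.2·64.98 = 106.513.
Var(X) = E[X²] − (E[X])² = 106.513 − 72.7609 = 33.7518.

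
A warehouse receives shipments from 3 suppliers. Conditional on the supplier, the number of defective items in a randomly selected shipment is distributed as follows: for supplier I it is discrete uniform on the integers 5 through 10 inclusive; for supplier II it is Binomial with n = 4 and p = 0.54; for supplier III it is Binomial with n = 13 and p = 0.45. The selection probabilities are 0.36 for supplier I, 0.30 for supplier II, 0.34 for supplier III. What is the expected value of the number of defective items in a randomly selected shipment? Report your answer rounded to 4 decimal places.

5.3370

Component means — I: 7.5; II: 2.16; III: 5.85.
E[X] = 0.36·7.5 + 0.3·2.16 + 0.34·5.85 = 5.337.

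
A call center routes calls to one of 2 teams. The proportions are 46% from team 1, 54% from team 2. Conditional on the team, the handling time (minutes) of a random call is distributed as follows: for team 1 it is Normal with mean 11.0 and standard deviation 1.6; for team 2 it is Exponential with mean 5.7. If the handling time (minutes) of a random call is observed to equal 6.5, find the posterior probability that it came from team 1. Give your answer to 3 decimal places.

Likelihoods f(6.5 | ·): 1: 0.00477663; 2: 0.0560889.
Posterior ∝ prior × likelihood. Numerator for 1: 0.46·0.00477663 = 0.00219725.
Normalizing constant: 0.46·0.00477663 + 0.54·0.0560889 = 0.0324853.
P(1 | observation) = 0.00219725 / 0.0324853 = 0.0676383.

0.068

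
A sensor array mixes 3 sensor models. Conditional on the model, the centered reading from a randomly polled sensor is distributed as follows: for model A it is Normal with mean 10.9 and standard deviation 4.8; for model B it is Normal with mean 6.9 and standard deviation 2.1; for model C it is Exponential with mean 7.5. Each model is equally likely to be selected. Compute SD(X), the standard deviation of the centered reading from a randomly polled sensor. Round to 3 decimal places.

Per component, A: μ=10.9, E[X²]=141.85; B: μ=6.9, E[X²]=52.02; C: μ=7.5, E[X²]=112.5.
E[X] = 0.333333·10.9 + 0.333333·6.9 + 0.333333·7.5 = 8.43333.
E[X²] = 0.333333·141.85 + 0.333333·52.02 + 0.333333·112.5 = 102.123.
Var(X) = E[X²] − (E[X])² = 102.123 − 71.1211 = 31.0022.
SD(X) = √31.0022 = 5.56796.

5.568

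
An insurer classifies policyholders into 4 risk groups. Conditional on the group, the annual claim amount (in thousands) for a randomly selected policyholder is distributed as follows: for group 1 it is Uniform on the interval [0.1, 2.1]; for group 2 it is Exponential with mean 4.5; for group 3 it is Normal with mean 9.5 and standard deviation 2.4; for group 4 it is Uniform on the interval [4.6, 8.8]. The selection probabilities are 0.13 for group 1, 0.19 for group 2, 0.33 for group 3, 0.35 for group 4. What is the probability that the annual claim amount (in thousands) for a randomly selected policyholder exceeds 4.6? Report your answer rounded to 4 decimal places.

Conditional on each group, P(X > 4.6): 1: 0; 2: 0.359795; 3: 0.979408; 4: 1.
By total probability, P(X > 4.6) = 0.13·0 + 0.19·0.359795 + 0.33·0.979408 + 0.35·1 = 0.741565.

0.7416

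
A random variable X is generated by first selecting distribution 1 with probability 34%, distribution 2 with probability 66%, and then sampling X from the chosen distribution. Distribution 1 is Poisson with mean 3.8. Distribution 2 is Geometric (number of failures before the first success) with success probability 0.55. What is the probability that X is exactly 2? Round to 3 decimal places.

Conditional on each component, P(X = 2): 1: 0.161517; 2: 0.111375.
By total probability, P(X = 2) = 0.34·0.161517 + 0.66·0.111375 = 0.128423.

0.128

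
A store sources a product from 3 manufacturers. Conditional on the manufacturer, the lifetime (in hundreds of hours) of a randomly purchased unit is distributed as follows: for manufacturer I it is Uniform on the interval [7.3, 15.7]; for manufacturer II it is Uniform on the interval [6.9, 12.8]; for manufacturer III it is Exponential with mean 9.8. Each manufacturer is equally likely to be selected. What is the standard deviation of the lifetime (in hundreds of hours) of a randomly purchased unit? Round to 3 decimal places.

Per component, I: μ=11.5, E[X²]=138.13; II: μ=9.85, E[X²]=99.9233; III: μ=9.8, E[X²]=192.08.
E[X] = 0.333333·11.5 + 0.333333·9.85 + 0.333333·9.8 = 10.3833.
E[X²] = 0.333333·138.13 + 0.333333·99.9233 + 0.333333·192.08 = 143.378.
Var(X) = E[X²] − (E[X])² = 143.378 − 107.814 = 35.5642.
SD(X) = √35.5642 = 5.96357.

5.964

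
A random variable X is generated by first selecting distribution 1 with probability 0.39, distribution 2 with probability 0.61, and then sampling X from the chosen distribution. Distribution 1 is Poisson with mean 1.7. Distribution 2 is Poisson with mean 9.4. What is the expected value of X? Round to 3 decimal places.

Component means — 1: 1.7; 2: 9.4.
E[X] = 0.39·1.7 + 0.61·9.4 = 6.397.

6.397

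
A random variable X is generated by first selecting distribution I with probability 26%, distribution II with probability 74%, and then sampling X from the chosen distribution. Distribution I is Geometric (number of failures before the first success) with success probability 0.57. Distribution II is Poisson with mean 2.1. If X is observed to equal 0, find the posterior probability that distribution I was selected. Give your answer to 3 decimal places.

Likelihoods P(X=0 | ·): I: 0.57; II: 0.122456.
Posterior ∝ prior × likelihood. Numerator for I: 0.26·0.57 = 0.1482.
Normalizing constant: 0.26·0.57 + 0.74·0.122456 = 0.238818.
P(I | observation) = 0.1482 / 0.238818 = 0.620557.

0.621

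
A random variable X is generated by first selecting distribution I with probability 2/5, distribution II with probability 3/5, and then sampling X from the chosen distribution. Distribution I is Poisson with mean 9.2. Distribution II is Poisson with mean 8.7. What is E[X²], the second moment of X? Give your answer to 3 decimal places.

88.170

For each component E[X²] = Var + (mean)², giving I: 93.84; II: 84.39.
Overall E[X²] = 0.4·93.84 + 0.6·84.39 = 88.17.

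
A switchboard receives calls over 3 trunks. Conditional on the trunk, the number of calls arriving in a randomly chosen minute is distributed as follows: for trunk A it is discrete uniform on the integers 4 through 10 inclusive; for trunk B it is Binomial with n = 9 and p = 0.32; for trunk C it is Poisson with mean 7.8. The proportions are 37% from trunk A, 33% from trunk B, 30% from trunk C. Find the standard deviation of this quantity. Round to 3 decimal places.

Per component, A: μ=7, E[X²]=53; B: μ=2.88, E[X²]=10.2528; C: μ=7.8, E[X²]=68.64.
E[X] = 0.37·7 + 0.33·2.88 + 0.3·7.8 = 5.8804.
E[X²] = 0.37·53 + 0.33·10.2528 + 0.3·68.64 = 43.5854.
Var(X) = E[X²] − (E[X])² = 43.5854 − 34.5791 = 9.00632.
SD(X) = √9.00632 = 3.00105.

3.001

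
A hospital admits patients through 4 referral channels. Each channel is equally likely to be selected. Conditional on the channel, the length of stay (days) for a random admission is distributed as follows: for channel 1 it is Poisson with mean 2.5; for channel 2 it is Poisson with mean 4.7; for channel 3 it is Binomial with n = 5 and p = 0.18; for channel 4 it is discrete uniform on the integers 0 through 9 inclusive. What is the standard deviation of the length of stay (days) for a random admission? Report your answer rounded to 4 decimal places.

Per component, 1: μ=2.5, E[X²]=8.75; 2: μ=4.7, E[X²]=26.79; 3: μ=0.9, E[X²]=1.548; 4: μ=4.5, E[X²]=28.5.
E[X] = 0.25·2.5 + 0.25·4.7 + 0.25·0.9 + 0.25·4.5 = 3.15.
E[X²] = 0.25·8.75 + 0.25·26.79 + 0.25·1.548 + 0.25·28.5 = 16.397.
Var(X) = E[X²] − (E[X])² = 16.397 − 9.9225 = 6.4745.
SD(X) = √6.4745 = 2.5445.

2.5445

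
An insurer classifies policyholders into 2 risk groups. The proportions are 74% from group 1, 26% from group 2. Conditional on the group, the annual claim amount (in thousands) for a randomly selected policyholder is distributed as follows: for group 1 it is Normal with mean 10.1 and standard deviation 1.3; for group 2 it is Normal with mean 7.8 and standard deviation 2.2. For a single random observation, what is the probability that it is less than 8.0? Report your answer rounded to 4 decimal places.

Conditional on each group, P(X < 8.0): 1: 0.0531137; 2: 0.536218.
By total probability, P(X < 8.0) = 0.74·0.0531137 + 0.26·0.536218 = 0.178721.

0.1787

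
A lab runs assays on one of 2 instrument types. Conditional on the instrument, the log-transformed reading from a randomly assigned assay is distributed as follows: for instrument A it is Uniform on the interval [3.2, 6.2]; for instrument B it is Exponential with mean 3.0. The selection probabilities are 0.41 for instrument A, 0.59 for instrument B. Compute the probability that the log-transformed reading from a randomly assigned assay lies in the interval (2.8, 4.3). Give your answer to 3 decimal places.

Conditional on each instrument, P(2.8 < X < 4.3): A: 0.366667; B: 0.154728.
By total probability, P(2.8 < X < 4.3) = 0.41·0.366667 + 0.59·0.154728 = 0.241623.

0.242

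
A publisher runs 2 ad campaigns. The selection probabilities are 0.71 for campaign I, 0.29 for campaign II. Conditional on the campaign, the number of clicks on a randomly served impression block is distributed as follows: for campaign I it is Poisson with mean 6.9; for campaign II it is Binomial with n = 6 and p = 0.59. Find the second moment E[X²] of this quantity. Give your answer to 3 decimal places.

For each component E[X²] = Var + (mean)², giving I: 54.51; II: 13.983.
Overall E[X²] = 0.71·54.51 + 0.29·13.983 = 42.7572.

42.757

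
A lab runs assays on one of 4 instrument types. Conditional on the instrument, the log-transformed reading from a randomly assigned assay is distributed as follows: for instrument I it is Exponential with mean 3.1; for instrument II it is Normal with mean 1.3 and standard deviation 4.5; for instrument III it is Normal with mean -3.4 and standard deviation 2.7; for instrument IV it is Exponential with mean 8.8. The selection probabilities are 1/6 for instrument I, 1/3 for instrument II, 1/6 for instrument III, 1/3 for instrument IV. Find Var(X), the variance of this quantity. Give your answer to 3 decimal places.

54.285

Per component, I: μ=3.1, E[X²]=19.22; II: μ=1.3, E[X²]=21.94; III: μ=-3.4, E[X²]=18.85; IV: μ=8.8, E[X²]=154.88.
E[X] = 0.166667·3.1 + 0.333333·1.3 + 0.166667·-3.4 + 0.333333·8.8 = 3.31667.
E[X²] = 0.166667·19.22 + 0.333333·21.94 + 0.166667·18.85 + 0.333333·154.88 = 65.285.
Var(X) = E[X²] − (E[X])² = 65.285 − 11.0003 = 54.2847.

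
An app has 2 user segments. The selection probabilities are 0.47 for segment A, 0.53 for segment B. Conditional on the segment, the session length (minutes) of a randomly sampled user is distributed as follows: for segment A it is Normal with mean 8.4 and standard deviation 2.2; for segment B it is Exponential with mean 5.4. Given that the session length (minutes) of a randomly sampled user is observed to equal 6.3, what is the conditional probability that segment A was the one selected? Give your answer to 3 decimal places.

0.639

Likelihoods f(6.3 | ·): A: 0.114983; B: 0.0576673.
Posterior ∝ prior × likelihood. Numerator for A: 0.47·0.114983 = 0.0540418.
Normalizing constant: 0.47·0.114983 + 0.53·0.0576673 = 0.0846055.
P(A | observation) = 0.0540418 / 0.0846055 = 0.638751.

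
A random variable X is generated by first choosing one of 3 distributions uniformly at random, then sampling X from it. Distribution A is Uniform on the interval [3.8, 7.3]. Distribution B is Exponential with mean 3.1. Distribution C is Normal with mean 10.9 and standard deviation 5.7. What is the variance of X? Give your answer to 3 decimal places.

24.981

Per component, A: μ=5.55, E[X²]=31.8233; B: μ=3.1, E[X²]=19.22; C: μ=10.9, E[X²]=151.3.
E[X] = 0.333333·5.55 + 0.333333·3.1 + 0.333333·10.9 = 6.51667.
E[X²] = 0.333333·31.8233 + 0.333333·19.22 + 0.333333·151.3 = 67.4478.
Var(X) = E[X²] − (E[X])² = 67.4478 − 42.4669 = 24.9808.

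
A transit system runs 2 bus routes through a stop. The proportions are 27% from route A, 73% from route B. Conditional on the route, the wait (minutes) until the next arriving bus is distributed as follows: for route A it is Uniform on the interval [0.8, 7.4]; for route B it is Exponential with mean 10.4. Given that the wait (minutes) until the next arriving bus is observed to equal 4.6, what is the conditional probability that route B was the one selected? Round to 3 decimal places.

0.524

Likelihoods f(4.6 | ·): A: 0.151515; B: 0.0617838.
Posterior ∝ prior × likelihood. Numerator for B: 0.73·0.0617838 = 0.0451022.
Normalizing constant: 0.27·0.151515 + 0.73·0.0617838 = 0.0860113.
P(B | observation) = 0.0451022 / 0.0860113 = 0.524375.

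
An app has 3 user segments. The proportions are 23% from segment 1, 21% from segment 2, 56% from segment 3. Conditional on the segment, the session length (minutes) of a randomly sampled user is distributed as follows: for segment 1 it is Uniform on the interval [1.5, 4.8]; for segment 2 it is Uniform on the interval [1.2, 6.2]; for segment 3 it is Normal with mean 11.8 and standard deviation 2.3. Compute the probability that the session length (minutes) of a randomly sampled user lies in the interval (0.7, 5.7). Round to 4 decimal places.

Conditional on each segment, P(0.7 < X < 5.7): 1: 1; 2: 0.9; 3: 0.00399807.
By total probability, P(0.7 < X < 5.7) = 0.23·1 + 0.21·0.9 + 0.56·0.00399807 = 0.421239.

0.4212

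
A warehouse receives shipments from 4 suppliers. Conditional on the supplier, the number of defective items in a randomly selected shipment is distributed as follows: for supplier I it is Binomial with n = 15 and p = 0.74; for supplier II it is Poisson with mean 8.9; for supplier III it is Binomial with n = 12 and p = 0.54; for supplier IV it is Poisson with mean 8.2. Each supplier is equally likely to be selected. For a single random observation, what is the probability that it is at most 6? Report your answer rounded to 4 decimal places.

0.2531

Conditional on each supplier, P(X ≤ 6): I: 0.00557228; II: 0.216042; III: 0.501395; IV: 0.289562.
By total probability, P(X ≤ 6) = 0.25·0.00557228 + 0.25·0.216042 + 0.25·0.501395 + 0.25·0.289562 = 0.253143.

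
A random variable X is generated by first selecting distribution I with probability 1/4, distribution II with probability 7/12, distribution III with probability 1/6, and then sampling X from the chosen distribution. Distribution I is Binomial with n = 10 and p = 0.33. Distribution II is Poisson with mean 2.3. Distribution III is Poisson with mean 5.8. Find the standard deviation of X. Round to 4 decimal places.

Per component, I: μ=3.3, E[X²]=13.101; II: μ=2.3, E[X²]=7.59; III: μ=5.8, E[X²]=39.44.
E[X] = 0.25·3.3 + 0.583333·2.3 + 0.166667·5.8 = 3.13333.
E[X²] = 0.25·13.101 + 0.583333·7.59 + 0.166667·39.44 = 14.2761.
Var(X) = E[X²] − (E[X])² = 14.2761 − 9.81778 = 4.45831.
SD(X) = √4.45831 = 2.11147.

2.1115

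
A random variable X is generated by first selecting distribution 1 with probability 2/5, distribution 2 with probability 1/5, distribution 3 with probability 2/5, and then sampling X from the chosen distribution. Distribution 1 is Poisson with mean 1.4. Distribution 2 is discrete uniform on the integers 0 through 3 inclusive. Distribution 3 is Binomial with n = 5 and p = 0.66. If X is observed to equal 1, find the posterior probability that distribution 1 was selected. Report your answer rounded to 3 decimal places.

Likelihoods P(X=1 | ·): 1: 0.345236; 2: 0.25; 3: 0.0440991.
Posterior ∝ prior × likelihood. Numerator for 1: 0.4·0.345236 = 0.138094.
Normalizing constant: 0.4·0.345236 + 0.2·0.25 + 0.4·0.0440991 = 0.205734.
P(1 | observation) = 0.138094 / 0.205734 = 0.671228.

0.671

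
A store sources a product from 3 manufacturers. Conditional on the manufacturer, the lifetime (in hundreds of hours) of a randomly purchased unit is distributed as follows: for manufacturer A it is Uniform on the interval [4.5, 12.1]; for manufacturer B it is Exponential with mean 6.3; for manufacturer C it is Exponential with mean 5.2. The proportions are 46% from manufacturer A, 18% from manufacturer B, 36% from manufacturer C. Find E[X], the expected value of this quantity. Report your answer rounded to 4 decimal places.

6.8240

Component means — A: 8.3; B: 6.3; C: 5.2.
E[X] = 0.46·8.3 + 0.18·6.3 + 0.36·5.2 = 6.824.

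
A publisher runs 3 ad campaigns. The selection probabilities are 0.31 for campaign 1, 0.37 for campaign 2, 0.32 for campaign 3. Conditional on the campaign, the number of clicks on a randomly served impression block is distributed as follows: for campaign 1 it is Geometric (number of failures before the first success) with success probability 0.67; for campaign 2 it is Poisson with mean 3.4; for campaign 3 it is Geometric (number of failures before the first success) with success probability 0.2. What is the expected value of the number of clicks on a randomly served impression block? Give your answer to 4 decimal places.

2.6907

Component means — 1: 0.492537; 2: 3.4; 3: 4.
E[X] = 0.31·0.492537 + 0.37·3.4 + 0.32·4 = 2.69069.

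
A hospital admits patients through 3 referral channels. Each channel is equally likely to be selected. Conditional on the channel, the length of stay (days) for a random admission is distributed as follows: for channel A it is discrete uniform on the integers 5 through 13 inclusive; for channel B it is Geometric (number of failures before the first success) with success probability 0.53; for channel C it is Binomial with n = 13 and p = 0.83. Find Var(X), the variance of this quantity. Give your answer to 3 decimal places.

21.958

Per component, A: μ=9, E[X²]=87.6667; B: μ=0.886792, E[X²]=2.45959; C: μ=10.79, E[X²]=118.258.
E[X] = 0.333333·9 + 0.333333·0.886792 + 0.333333·10.79 = 6.89226.
E[X²] = 0.333333·87.6667 + 0.333333·2.45959 + 0.333333·118.258 = 69.4616.
Var(X) = E[X²] − (E[X])² = 69.4616 − 47.5033 = 21.9582.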